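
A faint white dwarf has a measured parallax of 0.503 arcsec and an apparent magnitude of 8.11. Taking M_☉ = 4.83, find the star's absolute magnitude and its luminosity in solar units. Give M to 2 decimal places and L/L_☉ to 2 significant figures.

d = 1/p = 1/0.503″ = 1.988 pc
M = m − 5 log₁₀ d + 5 = 8.11 − 5·0.2984 + 5 = 11.618
M − M_☉ = 11.618 − 4.83 = 6.788
L/L_☉ = 10^(−0.4 × 6.788) = 1.927×10^-3

M ≈ 11.62; L/L_☉ ≈ 1.9×10^-3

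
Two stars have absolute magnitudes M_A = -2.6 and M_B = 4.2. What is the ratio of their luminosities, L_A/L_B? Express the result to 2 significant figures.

ΔM = M_A − M_B = -6.8
L_A/L_B = 10^(−0.4 ΔM) = 10^2.720 = 524.8

L_A/L_B ≈ 520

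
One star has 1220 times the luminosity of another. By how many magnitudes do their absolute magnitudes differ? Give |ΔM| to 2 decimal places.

|ΔM| ≈ 7.72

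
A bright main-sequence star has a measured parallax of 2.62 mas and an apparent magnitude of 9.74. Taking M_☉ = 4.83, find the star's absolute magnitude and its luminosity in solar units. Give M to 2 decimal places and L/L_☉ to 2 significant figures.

M ≈ 1.83; L/L_☉ ≈ 16

d = 1/p = 1000/2.62 mas = 381.7 pc
M = m − 5 log₁₀ d + 5 = 9.74 − 5·2.5817 + 5 = 1.832
M − M_☉ = 1.832 − 4.83 = -2.998
L/L_☉ = 10^(−0.4 × -2.998) = 15.83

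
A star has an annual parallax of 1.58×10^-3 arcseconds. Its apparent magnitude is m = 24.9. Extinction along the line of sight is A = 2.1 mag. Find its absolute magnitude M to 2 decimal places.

M ≈ 13.79

d = 1/p = 1/1.58×10^-3″ = 632.9 pc
5 log₁₀(d/10 pc) = 5 log₁₀(632.9) − 5 = 9.007
M = m − 5 log₁₀(d/10) − A = 24.9 − 9.007 − 2.1 = 13.793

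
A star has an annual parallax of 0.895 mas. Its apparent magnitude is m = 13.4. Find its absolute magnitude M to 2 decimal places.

p = 0.895 mas = 8.95×10^-4″ → d = 1/p = 1117 pc
5 log₁₀(d/10 pc) = 5 log₁₀(1117) − 5 = 10.241
M = m − 5 log₁₀(d/10) = 13.4 − 10.241 = 3.159

M ≈ 3.16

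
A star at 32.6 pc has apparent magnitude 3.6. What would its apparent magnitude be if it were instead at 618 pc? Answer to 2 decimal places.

m ≈ 9.99

Flux ∝ 1/d², so Δm = 5 log₁₀(d₂/d₁) = 5 log₁₀(618/32.6) = 6.389
m₂ = m₁ + Δm = 3.6 + (6.389) = 9.989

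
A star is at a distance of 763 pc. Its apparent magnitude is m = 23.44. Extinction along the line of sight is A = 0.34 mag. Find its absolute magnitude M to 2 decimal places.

M ≈ 13.69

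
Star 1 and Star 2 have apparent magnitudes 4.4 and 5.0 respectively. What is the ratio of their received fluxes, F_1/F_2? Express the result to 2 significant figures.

F_1/F_2 ≈ 1.7

Δm = 4.4 − (5.0) = -0.6
Flux ratio = 10^(−0.4 Δm) = 10^(−0.4 × -0.6) = 10^0.240 = 1.738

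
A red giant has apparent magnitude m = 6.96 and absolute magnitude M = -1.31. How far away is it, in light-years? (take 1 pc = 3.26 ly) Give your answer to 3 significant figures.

d ≈ 1470 ly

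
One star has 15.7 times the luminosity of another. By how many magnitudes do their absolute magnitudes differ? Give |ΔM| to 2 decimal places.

|ΔM| ≈ 2.99

Pogson: ΔM = −2.5 log₁₀(ratio) = −2.5 log₁₀(15.7) = −2.5 × 1.1959 = -2.990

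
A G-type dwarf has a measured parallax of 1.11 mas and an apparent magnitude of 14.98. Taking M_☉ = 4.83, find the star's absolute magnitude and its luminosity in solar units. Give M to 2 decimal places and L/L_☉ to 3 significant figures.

M ≈ 5.21; L/L_☉ ≈ 0.707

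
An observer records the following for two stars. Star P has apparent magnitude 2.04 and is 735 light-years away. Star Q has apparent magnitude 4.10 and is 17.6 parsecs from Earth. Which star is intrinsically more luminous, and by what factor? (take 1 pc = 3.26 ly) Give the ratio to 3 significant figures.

Star P is more luminous, by a factor of 1090.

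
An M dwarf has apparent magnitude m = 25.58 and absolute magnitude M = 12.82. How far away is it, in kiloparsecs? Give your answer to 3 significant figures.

Distance modulus: m − M = 25.58 − (12.82) = 12.760
m − M = 5 log₁₀ d − 5
log₁₀ d = (m − M)/5 + 1 = 3.5520
d = 10^3.5520 = 3565 pc
= 3.565 kpc

d ≈ 3.56 kpc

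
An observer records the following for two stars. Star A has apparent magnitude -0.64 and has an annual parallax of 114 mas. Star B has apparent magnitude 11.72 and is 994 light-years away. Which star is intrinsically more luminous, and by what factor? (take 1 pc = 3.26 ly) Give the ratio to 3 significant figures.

Star A is more luminous, by a factor of 72.8.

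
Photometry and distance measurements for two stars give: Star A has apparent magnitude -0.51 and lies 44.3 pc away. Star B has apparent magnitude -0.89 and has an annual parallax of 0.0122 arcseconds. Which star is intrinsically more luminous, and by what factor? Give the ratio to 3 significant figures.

Star A: M = m − 5 log₁₀ d + 5 = -0.51 − 5·1.6464 + 5 = -3.742
Star B: d = 1/p = 1/0.0122″ = 81.97 pc
Star B: M = m − 5 log₁₀ d + 5 = -0.89 − 5·1.9136 + 5 = -5.458
ΔM = M_A − M_B = -3.742 − (-5.458) = 1.716; smaller M is more luminous → Star B.
L ratio = 10^(0.4 |ΔM|) = 10^0.686 = 4.858

Star B is more luminous, by a factor of 4.86.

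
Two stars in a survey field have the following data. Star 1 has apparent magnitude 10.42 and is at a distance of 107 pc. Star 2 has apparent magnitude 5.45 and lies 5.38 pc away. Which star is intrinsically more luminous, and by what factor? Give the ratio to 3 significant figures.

Star 1 is more luminous, by a factor of 4.07.

Star 1: M = m − 5 log₁₀ d + 5 = 10.42 − 5·2.0294 + 5 = 5.273
Star 2: M = m − 5 log₁₀ d + 5 = 5.45 − 5·0.7308 + 5 = 6.796
ΔM = M_1 − M_2 = 5.273 − (6.796) = -1.523; smaller M is more luminous → Star 1.
L ratio = 10^(0.4 |ΔM|) = 10^0.609 = 4.066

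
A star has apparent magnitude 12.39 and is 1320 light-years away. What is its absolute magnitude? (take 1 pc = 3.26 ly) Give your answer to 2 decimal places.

d = 1320 ly / 3.26 = 404.9 pc
5 log₁₀(d/10 pc) = 5 log₁₀(404.9) − 5 = 8.037
M = m − 5 log₁₀(d/10) = 12.39 − 8.037 = 4.353

M ≈ 4.35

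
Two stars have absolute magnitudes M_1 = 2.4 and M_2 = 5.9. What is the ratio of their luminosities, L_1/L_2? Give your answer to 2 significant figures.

L_1/L_2 ≈ 25

ΔM = M_1 − M_2 = -3.5
L_1/L_2 = 10^(−0.4 ΔM) = 10^1.400 = 25.12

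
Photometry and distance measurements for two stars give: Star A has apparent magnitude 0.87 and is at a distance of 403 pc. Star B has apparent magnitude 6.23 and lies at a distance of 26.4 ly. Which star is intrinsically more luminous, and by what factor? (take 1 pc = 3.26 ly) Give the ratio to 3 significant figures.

Star A: M = m − 5 log₁₀ d + 5 = 0.87 − 5·2.6053 + 5 = -7.157
Star B: d = 26.4 ly / 3.26 = 8.098 pc
Star B: M = m − 5 log₁₀ d + 5 = 6.23 − 5·0.9084 + 5 = 6.688
ΔM = M_A − M_B = -7.157 − (6.688) = -13.845; smaller M is more luminous → Star A.
L ratio = 10^(0.4 |ΔM|) = 10^5.538 = 345000

Star A is more luminous, by a factor of 345000.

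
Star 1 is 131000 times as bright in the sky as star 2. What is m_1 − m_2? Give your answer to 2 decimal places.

Pogson: Δm = −2.5 log₁₀(ratio) = −2.5 log₁₀(131000) = −2.5 × 5.1173 = -12.793
Star 1 is brighter, so it has the smaller magnitude: the difference is negative.

m_1 − m_2 ≈ -12.79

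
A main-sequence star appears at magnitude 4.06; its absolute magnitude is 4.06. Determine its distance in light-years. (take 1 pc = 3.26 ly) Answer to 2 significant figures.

d ≈ 33 ly

μ = m − M = 0.000
m − M = 5 log₁₀ d − 5
log₁₀ d = (m − M)/5 + 1 = 1.0000
d = 10^1.0000 = 10.00 pc
= 32.60 ly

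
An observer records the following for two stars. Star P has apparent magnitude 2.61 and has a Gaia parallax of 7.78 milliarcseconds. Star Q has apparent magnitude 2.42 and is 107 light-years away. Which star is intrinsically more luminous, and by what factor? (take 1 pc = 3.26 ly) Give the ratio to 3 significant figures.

Star P is more luminous, by a factor of 12.9.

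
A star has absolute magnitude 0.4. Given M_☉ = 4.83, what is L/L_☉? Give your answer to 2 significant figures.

L/L_☉ ≈ 59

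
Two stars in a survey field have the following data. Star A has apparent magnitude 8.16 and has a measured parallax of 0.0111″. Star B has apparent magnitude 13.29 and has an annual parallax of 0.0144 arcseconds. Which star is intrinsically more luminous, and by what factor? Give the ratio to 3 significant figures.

Star A is more luminous, by a factor of 190.

Star A: d = 1/p = 1/0.0111″ = 90.09 pc
Star A: M = m − 5 log₁₀ d + 5 = 8.16 − 5·1.9547 + 5 = 3.387
Star B: d = 1/p = 1/0.0144″ = 69.44 pc
Star B: M = m − 5 log₁₀ d + 5 = 13.29 − 5·1.8416 + 5 = 9.082
ΔM = M_A − M_B = 3.387 − (9.082) = -5.695; smaller M is more luminous → Star A.
L ratio = 10^(0.4 |ΔM|) = 10^2.278 = 189.7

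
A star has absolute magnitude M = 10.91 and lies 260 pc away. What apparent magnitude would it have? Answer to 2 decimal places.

m ≈ 17.98

m = M + 5 log₁₀ d − 5 = 10.91 + 5·2.4150 − 5 = 17.985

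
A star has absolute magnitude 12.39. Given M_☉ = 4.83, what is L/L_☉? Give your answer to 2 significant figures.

L/L_☉ ≈ 9.5×10^-4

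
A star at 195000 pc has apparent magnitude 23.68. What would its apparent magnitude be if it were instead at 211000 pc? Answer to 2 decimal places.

Flux ∝ 1/d², so Δm = 5 log₁₀(d₂/d₁) = 5 log₁₀(211000/195000) = 0.171
m₂ = m₁ + Δm = 23.68 + (0.171) = 23.851

m ≈ 23.85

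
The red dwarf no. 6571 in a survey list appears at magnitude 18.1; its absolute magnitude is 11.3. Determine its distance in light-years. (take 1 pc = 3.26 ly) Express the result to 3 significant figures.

d ≈ 747 ly

μ = m − M = 6.800
m − M = 5 log₁₀ d − 5
log₁₀ d = (m − M)/5 + 1 = 2.3600
d = 10^2.3600 = 229.1 pc
= 746.8 ly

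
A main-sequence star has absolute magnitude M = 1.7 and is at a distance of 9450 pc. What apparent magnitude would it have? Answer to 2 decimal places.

m ≈ 16.58

m = M + 5 log₁₀ d − 5 = 1.7 + 5·3.9754 − 5 = 16.577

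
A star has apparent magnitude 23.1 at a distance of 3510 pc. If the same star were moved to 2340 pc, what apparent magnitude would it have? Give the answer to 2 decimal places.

Flux ∝ 1/d², so Δm = 5 log₁₀(d₂/d₁) = 5 log₁₀(2340/3510) = -0.880
m₂ = m₁ + Δm = 23.1 + (-0.880) = 22.220

m ≈ 22.22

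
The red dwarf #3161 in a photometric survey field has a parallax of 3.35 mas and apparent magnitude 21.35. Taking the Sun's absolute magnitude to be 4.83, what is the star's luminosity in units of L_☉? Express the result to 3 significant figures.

L/L_☉ ≈ 2.20×10^-4

d = 1/p = 1000/3.35 mas = 298.5 pc
M = m − 5 log₁₀ d + 5 = 21.35 − 5·2.4750 + 5 = 13.975
M − M_☉ = 13.975 − 4.83 = 9.145
L/L_☉ = 10^(−0.4 × 9.145) = 2.197×10^-4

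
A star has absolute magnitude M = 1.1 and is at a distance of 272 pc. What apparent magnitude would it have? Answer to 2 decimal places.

m = M + 5 log₁₀ d − 5 = 1.1 + 5·2.4346 − 5 = 8.273

m ≈ 8.27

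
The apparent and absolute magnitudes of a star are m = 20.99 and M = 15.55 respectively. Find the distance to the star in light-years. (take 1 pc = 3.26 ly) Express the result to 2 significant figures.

d ≈ 400 ly

Distance modulus: m − M = 20.99 − (15.55) = 5.440
m − M = 5 log₁₀ d − 5
log₁₀ d = (m − M)/5 + 1 = 2.0880
d = 10^2.0880 = 122.5 pc
= 399.2 ly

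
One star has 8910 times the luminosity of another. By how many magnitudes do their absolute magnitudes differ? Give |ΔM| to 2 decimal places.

|ΔM| ≈ 9.87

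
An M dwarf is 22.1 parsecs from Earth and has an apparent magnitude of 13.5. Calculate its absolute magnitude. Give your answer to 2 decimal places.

5 log₁₀(d/10 pc) = 5 log₁₀(22.10) − 5 = 1.722
M = m − 5 log₁₀(d/10) = 13.5 − 1.722 = 11.778

M ≈ 11.78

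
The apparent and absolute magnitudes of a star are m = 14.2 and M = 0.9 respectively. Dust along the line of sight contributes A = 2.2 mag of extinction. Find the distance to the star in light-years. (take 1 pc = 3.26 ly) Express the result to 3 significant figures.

d ≈ 5410 ly

m − M = 5 log₁₀(d/10 pc) + A  ⇒  14.2 − (0.9) − 2.2 = 5 log₁₀(d/10)
11.100 = 5 log₁₀(d/10)
log₁₀ d = (m − M − A)/5 + 1 = 3.2200
d = 10^3.2200 = 1660 pc
= 5410 ly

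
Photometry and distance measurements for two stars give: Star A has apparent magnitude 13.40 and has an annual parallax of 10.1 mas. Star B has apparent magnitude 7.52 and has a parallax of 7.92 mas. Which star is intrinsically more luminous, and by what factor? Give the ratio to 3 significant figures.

Star A: p = 10.1 mas = 0.0101″ → d = 1/p = 99.01 pc
Star A: M = m − 5 log₁₀ d + 5 = 13.40 − 5·1.9957 + 5 = 8.422
Star B: p = 7.92 mas = 7.92×10^-3″ → d = 1/p = 126.3 pc
Star B: M = m − 5 log₁₀ d + 5 = 7.52 − 5·2.1013 + 5 = 2.014
ΔM = M_A − M_B = 8.422 − (2.014) = 6.408; smaller M is more luminous → Star B.
L ratio = 10^(0.4 |ΔM|) = 10^2.563 = 365.8

Star B is more luminous, by a factor of 366.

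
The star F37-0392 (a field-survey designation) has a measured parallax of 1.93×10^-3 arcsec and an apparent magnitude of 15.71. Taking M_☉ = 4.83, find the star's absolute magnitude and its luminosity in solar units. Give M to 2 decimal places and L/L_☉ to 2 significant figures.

M ≈ 7.14; L/L_☉ ≈ 0.12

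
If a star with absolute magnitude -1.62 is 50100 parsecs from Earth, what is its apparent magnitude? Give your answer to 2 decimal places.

m ≈ 16.88

m = M + 5 log₁₀ d − 5 = -1.62 + 5·4.6998 − 5 = 16.879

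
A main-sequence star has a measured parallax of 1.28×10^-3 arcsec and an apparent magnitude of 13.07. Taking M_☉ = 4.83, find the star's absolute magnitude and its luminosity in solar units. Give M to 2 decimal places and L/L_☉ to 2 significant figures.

d = 1/p = 1/1.28×10^-3″ = 781.2 pc
M = m − 5 log₁₀ d + 5 = 13.07 − 5·2.8928 + 5 = 3.606
M − M_☉ = 3.606 − 4.83 = -1.224
L/L_☉ = 10^(−0.4 × -1.224) = 3.087

M ≈ 3.61; L/L_☉ ≈ 3.1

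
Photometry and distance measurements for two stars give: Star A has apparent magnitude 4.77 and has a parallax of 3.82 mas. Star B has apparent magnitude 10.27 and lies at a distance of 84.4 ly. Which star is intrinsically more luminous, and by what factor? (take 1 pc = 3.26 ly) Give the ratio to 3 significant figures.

Star A is more luminous, by a factor of 16200.

Star A: p = 3.82 mas = 3.82×10^-3″ → d = 1/p = 261.8 pc
Star A: M = m − 5 log₁₀ d + 5 = 4.77 − 5·2.4179 + 5 = -2.320
Star B: d = 84.4 ly / 3.26 = 25.89 pc
Star B: M = m − 5 log₁₀ d + 5 = 10.27 − 5·1.4131 + 5 = 8.204
ΔM = M_A − M_B = -2.320 − (8.204) = -10.524; smaller M is more luminous → Star A.
L ratio = 10^(0.4 |ΔM|) = 10^4.210 = 16200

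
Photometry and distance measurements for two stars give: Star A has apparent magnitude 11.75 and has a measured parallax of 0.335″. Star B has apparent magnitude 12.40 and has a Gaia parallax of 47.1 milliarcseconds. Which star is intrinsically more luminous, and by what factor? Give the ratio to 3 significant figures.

Star A: d = 1/p = 1/0.335″ = 2.985 pc
Star A: M = m − 5 log₁₀ d + 5 = 11.75 − 5·0.4750 + 5 = 14.375
Star B: p = 47.1 mas = 0.0471″ → d = 1/p = 21.23 pc
Star B: M = m − 5 log₁₀ d + 5 = 12.40 − 5·1.3270 + 5 = 10.765
ΔM = M_A − M_B = 14.375 − (10.765) = 3.610; smaller M is more luminous → Star B.
L ratio = 10^(0.4 |ΔM|) = 10^1.444 = 27.80

Star B is more luminous, by a factor of 27.8.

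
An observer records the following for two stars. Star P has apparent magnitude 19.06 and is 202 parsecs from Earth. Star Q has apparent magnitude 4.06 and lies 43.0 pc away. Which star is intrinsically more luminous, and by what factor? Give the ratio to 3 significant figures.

Star P: M = m − 5 log₁₀ d + 5 = 19.06 − 5·2.3054 + 5 = 12.533
Star Q: M = m − 5 log₁₀ d + 5 = 4.06 − 5·1.6335 + 5 = 0.893
ΔM = M_P − M_Q = 12.533 − (0.893) = 11.641; smaller M is more luminous → Star Q.
L ratio = 10^(0.4 |ΔM|) = 10^4.656 = 45310

Star Q is more luminous, by a factor of 45300.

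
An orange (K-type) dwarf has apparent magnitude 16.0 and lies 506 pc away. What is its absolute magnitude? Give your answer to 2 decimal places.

5 log₁₀(d/10 pc) = 5 log₁₀(506.0) − 5 = 8.521
M = m − 5 log₁₀(d/10) = 16.0 − 8.521 = 7.479

M ≈ 7.48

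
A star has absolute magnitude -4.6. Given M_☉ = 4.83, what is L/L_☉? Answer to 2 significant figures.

L/L_☉ ≈ 5900

M − M_☉ = -4.6 − 4.83 = -9.430
L/L_☉ = 10^(−0.4 (M − M_☉)) = 10^3.772 = 5916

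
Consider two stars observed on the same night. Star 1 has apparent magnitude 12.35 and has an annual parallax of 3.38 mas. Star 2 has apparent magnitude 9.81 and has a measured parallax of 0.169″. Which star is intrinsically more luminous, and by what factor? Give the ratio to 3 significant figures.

Star 1: p = 3.38 mas = 3.38×10^-3″ → d = 1/p = 295.9 pc
Star 1: M = m − 5 log₁₀ d + 5 = 12.35 − 5·2.4711 + 5 = 4.995
Star 2: d = 1/p = 1/0.169″ = 5.917 pc
Star 2: M = m − 5 log₁₀ d + 5 = 9.81 − 5·0.7721 + 5 = 10.949
ΔM = M_1 − M_2 = 4.995 − (10.949) = -5.955; smaller M is more luminous → Star 1.
L ratio = 10^(0.4 |ΔM|) = 10^2.382 = 241.0

Star 1 is more luminous, by a factor of 241.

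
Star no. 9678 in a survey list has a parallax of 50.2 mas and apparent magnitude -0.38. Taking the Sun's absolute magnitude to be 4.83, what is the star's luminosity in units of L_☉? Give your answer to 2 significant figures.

d = 1/p = 1000/50.2 mas = 19.92 pc
M = m − 5 log₁₀ d + 5 = -0.38 − 5·1.2993 + 5 = -1.876
M − M_☉ = -1.876 − 4.83 = -6.706
L/L_☉ = 10^(−0.4 × -6.706) = 481.5

L/L_☉ ≈ 480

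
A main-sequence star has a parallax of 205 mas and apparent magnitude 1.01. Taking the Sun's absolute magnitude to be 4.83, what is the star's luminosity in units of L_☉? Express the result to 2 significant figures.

L/L_☉ ≈ 8.0

d = 1/p = 1000/205 mas = 4.878 pc
M = m − 5 log₁₀ d + 5 = 1.01 − 5·0.6882 + 5 = 2.569
M − M_☉ = 2.569 − 4.83 = -2.261
L/L_☉ = 10^(−0.4 × -2.261) = 8.026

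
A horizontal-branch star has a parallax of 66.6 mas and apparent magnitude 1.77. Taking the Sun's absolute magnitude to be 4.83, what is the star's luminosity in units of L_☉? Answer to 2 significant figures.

L/L_☉ ≈ 38

d = 1/p = 1000/66.6 mas = 15.02 pc
M = m − 5 log₁₀ d + 5 = 1.77 − 5·1.1765 + 5 = 0.887
M − M_☉ = 0.887 − 4.83 = -3.943
L/L_☉ = 10^(−0.4 × -3.943) = 37.76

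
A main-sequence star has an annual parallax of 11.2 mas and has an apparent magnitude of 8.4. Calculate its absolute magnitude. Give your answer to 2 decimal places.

M ≈ 3.65

p = 11.2 mas = 0.0112″ → d = 1/p = 89.29 pc
5 log₁₀(d/10 pc) = 5 log₁₀(89.29) − 5 = 4.754
M = m − 5 log₁₀(d/10) = 8.4 − 4.754 = 3.646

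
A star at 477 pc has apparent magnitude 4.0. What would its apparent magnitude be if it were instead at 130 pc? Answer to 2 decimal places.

m ≈ 1.18

Flux ∝ 1/d², so Δm = 5 log₁₀(d₂/d₁) = 5 log₁₀(130/477) = -2.823
m₂ = m₁ + Δm = 4.0 + (-2.823) = 1.177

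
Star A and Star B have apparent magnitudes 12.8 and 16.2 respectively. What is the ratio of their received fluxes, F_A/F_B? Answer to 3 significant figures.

Magnitude difference = -3.4
Flux ratio = 10^(−0.4 Δm) = 10^(−0.4 × -3.4) = 10^1.360 = 22.91

F_A/F_B ≈ 22.9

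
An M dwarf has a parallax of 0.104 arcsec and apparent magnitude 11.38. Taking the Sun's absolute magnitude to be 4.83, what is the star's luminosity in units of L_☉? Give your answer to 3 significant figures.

L/L_☉ ≈ 2.22×10^-3

d = 1/p = 1/0.104″ = 9.615 pc
M = m − 5 log₁₀ d + 5 = 11.38 − 5·0.9830 + 5 = 11.465
M − M_☉ = 11.465 − 4.83 = 6.635
L/L_☉ = 10^(−0.4 × 6.635) = 2.218×10^-3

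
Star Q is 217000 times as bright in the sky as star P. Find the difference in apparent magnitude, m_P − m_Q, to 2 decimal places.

Pogson: Δm = −2.5 log₁₀(ratio) = −2.5 log₁₀(217000) = −2.5 × 5.3365 = -13.341
Star Q is brighter so has the smaller magnitude: m_P − m_Q is positive.

m_P − m_Q ≈ 13.34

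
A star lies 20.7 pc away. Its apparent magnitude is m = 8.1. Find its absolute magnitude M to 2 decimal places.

M ≈ 6.52

5 log₁₀(d/10 pc) = 5 log₁₀(20.70) − 5 = 1.580
M = m − 5 log₁₀(d/10) = 8.1 − 1.580 = 6.520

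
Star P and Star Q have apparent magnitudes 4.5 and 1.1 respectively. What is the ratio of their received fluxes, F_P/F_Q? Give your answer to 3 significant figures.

Δm = 4.5 − (1.1) = 3.4
Flux ratio = 10^(−0.4 Δm) = 10^(−0.4 × 3.4) = 10^-1.360 = 0.04365

F_P/F_Q ≈ 0.0437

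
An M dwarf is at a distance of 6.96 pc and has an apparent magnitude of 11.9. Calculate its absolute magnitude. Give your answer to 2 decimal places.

M ≈ 12.69

5 log₁₀(d/10 pc) = 5 log₁₀(6.960) − 5 = -0.787
M = m − 5 log₁₀(d/10) = 11.9 + 0.787 = 12.687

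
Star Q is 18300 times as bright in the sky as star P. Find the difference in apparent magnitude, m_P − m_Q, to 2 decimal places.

Pogson: Δm = −2.5 log₁₀(ratio) = −2.5 log₁₀(18300) = −2.5 × 4.2625 = -10.656
Star Q is brighter so has the smaller magnitude: m_P − m_Q is positive.

m_P − m_Q ≈ 10.66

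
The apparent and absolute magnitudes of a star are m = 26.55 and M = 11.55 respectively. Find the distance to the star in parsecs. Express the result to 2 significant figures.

d ≈ 10000 pc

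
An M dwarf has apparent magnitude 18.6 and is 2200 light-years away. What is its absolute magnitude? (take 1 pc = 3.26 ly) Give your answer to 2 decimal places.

d = 2200 ly / 3.26 = 674.8 pc
5 log₁₀(d/10 pc) = 5 log₁₀(674.8) − 5 = 9.146
M = m − 5 log₁₀(d/10) = 18.6 − 9.146 = 9.454

M ≈ 9.45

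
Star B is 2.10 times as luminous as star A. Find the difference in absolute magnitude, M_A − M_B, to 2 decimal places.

M_A − M_B ≈ 0.81

Pogson: ΔM = −2.5 log₁₀(ratio) = −2.5 log₁₀(2.10) = −2.5 × 0.3222 = -0.806
Star B is brighter so has the smaller magnitude: M_A − M_B is positive.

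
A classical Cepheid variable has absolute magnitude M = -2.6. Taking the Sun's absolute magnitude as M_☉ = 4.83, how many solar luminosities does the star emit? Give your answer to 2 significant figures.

L/L_☉ ≈ 940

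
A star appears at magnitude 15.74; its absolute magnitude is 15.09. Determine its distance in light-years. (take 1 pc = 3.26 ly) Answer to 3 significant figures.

d ≈ 44.0 ly

μ = m − M = 0.650
m − M = 5 log₁₀ d − 5
log₁₀ d = (m − M)/5 + 1 = 1.1300
d = 10^1.1300 = 13.49 pc
= 43.98 ly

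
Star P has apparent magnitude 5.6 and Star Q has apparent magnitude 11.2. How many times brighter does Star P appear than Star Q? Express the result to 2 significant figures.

170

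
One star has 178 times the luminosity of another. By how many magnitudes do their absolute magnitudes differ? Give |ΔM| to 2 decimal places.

Pogson: ΔM = −2.5 log₁₀(ratio) = −2.5 log₁₀(178) = −2.5 × 2.2504 = -5.626

|ΔM| ≈ 5.63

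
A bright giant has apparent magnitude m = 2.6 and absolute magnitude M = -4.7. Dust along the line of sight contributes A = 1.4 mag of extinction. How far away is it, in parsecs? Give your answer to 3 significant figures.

m − M = 5 log₁₀(d/10 pc) + A  ⇒  2.6 − (-4.7) − 1.4 = 5 log₁₀(d/10)
5.900 = 5 log₁₀(d/10)
log₁₀ d = (m − M − A)/5 + 1 = 2.1800
d = 10^2.1800 = 151.4 pc

d ≈ 151 pc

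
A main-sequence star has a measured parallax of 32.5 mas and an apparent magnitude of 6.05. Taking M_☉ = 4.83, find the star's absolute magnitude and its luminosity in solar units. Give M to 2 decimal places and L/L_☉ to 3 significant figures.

d = 1/p = 1000/32.5 mas = 30.77 pc
M = m − 5 log₁₀ d + 5 = 6.05 − 5·1.4881 + 5 = 3.609
M − M_☉ = 3.609 − 4.83 = -1.221
L/L_☉ = 10^(−0.4 × -1.221) = 3.078

M ≈ 3.61; L/L_☉ ≈ 3.08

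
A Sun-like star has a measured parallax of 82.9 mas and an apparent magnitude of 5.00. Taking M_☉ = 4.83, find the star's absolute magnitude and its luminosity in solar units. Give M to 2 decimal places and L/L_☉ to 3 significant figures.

M ≈ 4.59; L/L_☉ ≈ 1.24

d = 1/p = 1000/82.9 mas = 12.06 pc
M = m − 5 log₁₀ d + 5 = 5.00 − 5·1.0814 + 5 = 4.593
M − M_☉ = 4.593 − 4.83 = -0.237
L/L_☉ = 10^(−0.4 × -0.237) = 1.244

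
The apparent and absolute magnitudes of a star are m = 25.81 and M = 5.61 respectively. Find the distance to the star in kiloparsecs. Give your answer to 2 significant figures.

μ = m − M = 20.200
m − M = 5 log₁₀ d − 5
log₁₀ d = (m − M)/5 + 1 = 5.0400
d = 10^5.0400 = 109600 pc
= 109.6 kpc

d ≈ 110 kpc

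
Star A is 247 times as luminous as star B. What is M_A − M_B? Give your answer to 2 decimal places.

M_A − M_B ≈ -5.98

Pogson: ΔM = −2.5 log₁₀(ratio) = −2.5 log₁₀(247) = −2.5 × 2.3927 = -5.982
Star A is brighter, so it has the smaller magnitude: the difference is negative.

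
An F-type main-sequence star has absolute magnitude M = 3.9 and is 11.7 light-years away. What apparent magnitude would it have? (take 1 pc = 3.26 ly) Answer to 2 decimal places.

m ≈ 1.67

d = 11.7 ly / 3.26 = 3.589 pc
m = M + 5 log₁₀ d − 5 = 3.9 + 5·0.5550 − 5 = 1.675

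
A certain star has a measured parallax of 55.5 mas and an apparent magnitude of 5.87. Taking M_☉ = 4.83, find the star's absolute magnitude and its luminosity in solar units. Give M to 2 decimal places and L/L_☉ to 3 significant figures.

d = 1/p = 1000/55.5 mas = 18.02 pc
M = m − 5 log₁₀ d + 5 = 5.87 − 5·1.2557 + 5 = 4.591
M − M_☉ = 4.591 − 4.83 = -0.239
L/L_☉ = 10^(−0.4 × -0.239) = 1.246

M ≈ 4.59; L/L_☉ ≈ 1.25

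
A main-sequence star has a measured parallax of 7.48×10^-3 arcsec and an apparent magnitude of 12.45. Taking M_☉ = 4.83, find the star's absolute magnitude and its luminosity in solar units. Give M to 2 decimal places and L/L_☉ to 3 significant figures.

M ≈ 6.82; L/L_☉ ≈ 0.160

d = 1/p = 1/7.48×10^-3″ = 133.7 pc
M = m − 5 log₁₀ d + 5 = 12.45 − 5·2.1261 + 5 = 6.820
M − M_☉ = 6.820 − 4.83 = 1.990
L/L_☉ = 10^(−0.4 × 1.990) = 0.1600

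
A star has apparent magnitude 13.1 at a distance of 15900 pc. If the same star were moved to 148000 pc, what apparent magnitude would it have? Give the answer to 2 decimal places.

Flux ∝ 1/d², so Δm = 5 log₁₀(d₂/d₁) = 5 log₁₀(148000/15900) = 4.844
m₂ = m₁ + Δm = 13.1 + (4.844) = 17.944

m ≈ 17.94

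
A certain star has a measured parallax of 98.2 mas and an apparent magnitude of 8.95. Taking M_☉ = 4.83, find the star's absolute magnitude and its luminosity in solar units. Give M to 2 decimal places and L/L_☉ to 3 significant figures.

M ≈ 8.91; L/L_☉ ≈ 0.0233

d = 1/p = 1000/98.2 mas = 10.18 pc
M = m − 5 log₁₀ d + 5 = 8.95 − 5·1.0079 + 5 = 8.911
M − M_☉ = 8.911 − 4.83 = 4.081
L/L_☉ = 10^(−0.4 × 4.081) = 0.02332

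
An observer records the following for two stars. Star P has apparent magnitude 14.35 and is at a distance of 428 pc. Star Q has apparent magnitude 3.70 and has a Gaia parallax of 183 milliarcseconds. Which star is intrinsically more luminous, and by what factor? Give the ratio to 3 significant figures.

Star P: M = m − 5 log₁₀ d + 5 = 14.35 − 5·2.6314 + 5 = 6.193
Star Q: p = 183 mas = 0.183″ → d = 1/p = 5.464 pc
Star Q: M = m − 5 log₁₀ d + 5 = 3.70 − 5·0.7375 + 5 = 5.012
ΔM = M_P − M_Q = 6.193 − (5.012) = 1.181; smaller M is more luminous → Star Q.
L ratio = 10^(0.4 |ΔM|) = 10^0.472 = 2.966

Star Q is more luminous, by a factor of 2.97.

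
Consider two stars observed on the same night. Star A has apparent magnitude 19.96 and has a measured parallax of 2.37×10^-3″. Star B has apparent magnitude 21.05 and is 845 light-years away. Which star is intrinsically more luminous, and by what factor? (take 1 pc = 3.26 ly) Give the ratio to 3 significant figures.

Star A: d = 1/p = 1/2.37×10^-3″ = 421.9 pc
Star A: M = m − 5 log₁₀ d + 5 = 19.96 − 5·2.6253 + 5 = 11.834
Star B: d = 845 ly / 3.26 = 259.2 pc
Star B: M = m − 5 log₁₀ d + 5 = 21.05 − 5·2.4136 + 5 = 13.982
ΔM = M_A − M_B = 11.834 − (13.982) = -2.148; smaller M is more luminous → Star A.
L ratio = 10^(0.4 |ΔM|) = 10^0.859 = 7.231

Star A is more luminous, by a factor of 7.23.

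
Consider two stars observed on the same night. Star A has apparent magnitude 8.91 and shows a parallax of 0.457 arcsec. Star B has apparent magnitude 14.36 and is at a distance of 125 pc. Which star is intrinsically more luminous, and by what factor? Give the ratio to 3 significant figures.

Star B is more luminous, by a factor of 21.6.

Star A: d = 1/p = 1/0.457″ = 2.188 pc
Star A: M = m − 5 log₁₀ d + 5 = 8.91 − 5·0.3401 + 5 = 12.210
Star B: M = m − 5 log₁₀ d + 5 = 14.36 − 5·2.0969 + 5 = 8.875
ΔM = M_A − M_B = 12.210 − (8.875) = 3.334; smaller M is more luminous → Star B.
L ratio = 10^(0.4 |ΔM|) = 10^1.334 = 21.56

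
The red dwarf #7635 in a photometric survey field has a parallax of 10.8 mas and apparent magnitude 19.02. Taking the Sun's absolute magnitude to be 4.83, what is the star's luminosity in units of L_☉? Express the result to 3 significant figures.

L/L_☉ ≈ 1.81×10^-4

d = 1/p = 1000/10.8 mas = 92.59 pc
M = m − 5 log₁₀ d + 5 = 19.02 − 5·1.9666 + 5 = 14.187
M − M_☉ = 14.187 − 4.83 = 9.357
L/L_☉ = 10^(−0.4 × 9.357) = 1.808×10^-4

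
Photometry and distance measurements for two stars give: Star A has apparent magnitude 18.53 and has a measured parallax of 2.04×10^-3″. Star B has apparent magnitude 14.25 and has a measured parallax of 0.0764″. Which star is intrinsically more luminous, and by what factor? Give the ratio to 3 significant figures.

Star A: d = 1/p = 1/2.04×10^-3″ = 490.2 pc
Star A: M = m − 5 log₁₀ d + 5 = 18.53 − 5·2.6904 + 5 = 10.078
Star B: d = 1/p = 1/0.0764″ = 13.09 pc
Star B: M = m − 5 log₁₀ d + 5 = 14.25 − 5·1.1169 + 5 = 13.665
ΔM = M_A − M_B = 10.078 − (13.665) = -3.587; smaller M is more luminous → Star A.
L ratio = 10^(0.4 |ΔM|) = 10^1.435 = 27.22

Star A is more luminous, by a factor of 27.2.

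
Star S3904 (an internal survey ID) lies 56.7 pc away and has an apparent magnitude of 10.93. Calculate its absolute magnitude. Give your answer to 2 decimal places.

5 log₁₀(d/10 pc) = 5 log₁₀(56.70) − 5 = 3.768
M = m − 5 log₁₀(d/10) = 10.93 − 3.768 = 7.162

M ≈ 7.16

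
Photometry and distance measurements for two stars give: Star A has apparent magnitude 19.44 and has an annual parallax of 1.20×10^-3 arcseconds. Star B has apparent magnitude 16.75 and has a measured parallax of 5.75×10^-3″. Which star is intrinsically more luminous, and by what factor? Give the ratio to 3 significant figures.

Star A is more luminous, by a factor of 1.93.

Star A: d = 1/p = 1/1.20×10^-3″ = 833.3 pc
Star A: M = m − 5 log₁₀ d + 5 = 19.44 − 5·2.9208 + 5 = 9.836
Star B: d = 1/p = 1/5.75×10^-3″ = 173.9 pc
Star B: M = m − 5 log₁₀ d + 5 = 16.75 − 5·2.2403 + 5 = 10.548
ΔM = M_A − M_B = 9.836 − (10.548) = -0.712; smaller M is more luminous → Star A.
L ratio = 10^(0.4 |ΔM|) = 10^0.285 = 1.927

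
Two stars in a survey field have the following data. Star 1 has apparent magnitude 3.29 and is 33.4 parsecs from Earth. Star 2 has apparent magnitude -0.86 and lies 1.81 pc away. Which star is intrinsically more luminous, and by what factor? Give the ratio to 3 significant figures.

Star 1 is more luminous, by a factor of 7.45.

Star 1: M = m − 5 log₁₀ d + 5 = 3.29 − 5·1.5237 + 5 = 0.671
Star 2: M = m − 5 log₁₀ d + 5 = -0.86 − 5·0.2577 + 5 = 2.852
ΔM = M_1 − M_2 = 0.671 − (2.852) = -2.180; smaller M is more luminous → Star 1.
L ratio = 10^(0.4 |ΔM|) = 10^0.872 = 7.450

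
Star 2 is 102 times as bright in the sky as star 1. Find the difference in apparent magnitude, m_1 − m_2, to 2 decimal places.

m_1 − m_2 ≈ 5.02

Pogson: Δm = −2.5 log₁₀(ratio) = −2.5 log₁₀(102) = −2.5 × 2.0086 = -5.022
Star 2 is brighter so has the smaller magnitude: m_1 − m_2 is positive.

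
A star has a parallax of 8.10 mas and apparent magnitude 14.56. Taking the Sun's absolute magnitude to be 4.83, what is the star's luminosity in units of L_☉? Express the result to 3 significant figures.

L/L_☉ ≈ 0.0195

d = 1/p = 1000/8.10 mas = 123.5 pc
M = m − 5 log₁₀ d + 5 = 14.56 − 5·2.0915 + 5 = 9.102
M − M_☉ = 9.102 − 4.83 = 4.272
L/L_☉ = 10^(−0.4 × 4.272) = 0.01954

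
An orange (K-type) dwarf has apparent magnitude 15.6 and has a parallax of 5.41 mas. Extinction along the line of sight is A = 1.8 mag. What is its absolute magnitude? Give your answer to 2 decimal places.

p = 5.41 mas = 5.41×10^-3″ → d = 1/p = 184.8 pc
5 log₁₀(d/10 pc) = 5 log₁₀(184.8) − 5 = 6.334
M = m − 5 log₁₀(d/10) − A = 15.6 − 6.334 − 1.8 = 7.466

M ≈ 7.47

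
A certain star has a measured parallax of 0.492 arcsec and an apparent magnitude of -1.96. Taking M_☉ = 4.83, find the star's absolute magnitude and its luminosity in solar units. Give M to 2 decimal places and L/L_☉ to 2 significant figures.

M ≈ 1.50; L/L_☉ ≈ 21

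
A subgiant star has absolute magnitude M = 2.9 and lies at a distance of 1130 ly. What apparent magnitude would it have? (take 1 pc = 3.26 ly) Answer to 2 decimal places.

d = 1130 ly / 3.26 = 346.6 pc
m = M + 5 log₁₀ d − 5 = 2.9 + 5·2.5399 − 5 = 10.599

m ≈ 10.60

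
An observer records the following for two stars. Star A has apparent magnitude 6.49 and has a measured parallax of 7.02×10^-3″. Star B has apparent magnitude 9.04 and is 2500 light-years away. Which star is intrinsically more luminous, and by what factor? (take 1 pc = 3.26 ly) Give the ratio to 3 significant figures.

Star B is more luminous, by a factor of 2.77.

Star A: d = 1/p = 1/7.02×10^-3″ = 142.5 pc
Star A: M = m − 5 log₁₀ d + 5 = 6.49 − 5·2.1537 + 5 = 0.722
Star B: d = 2500 ly / 3.26 = 766.9 pc
Star B: M = m − 5 log₁₀ d + 5 = 9.04 − 5·2.8847 + 5 = -0.384
ΔM = M_A − M_B = 0.722 − (-0.384) = 1.105; smaller M is more luminous → Star B.
L ratio = 10^(0.4 |ΔM|) = 10^0.442 = 2.768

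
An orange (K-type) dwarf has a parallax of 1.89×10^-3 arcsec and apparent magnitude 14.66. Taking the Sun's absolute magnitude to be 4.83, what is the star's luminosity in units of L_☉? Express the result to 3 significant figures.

d = 1/p = 1/1.89×10^-3″ = 529.1 pc
M = m − 5 log₁₀ d + 5 = 14.66 − 5·2.7235 + 5 = 6.042
M − M_☉ = 6.042 − 4.83 = 1.212
L/L_☉ = 10^(−0.4 × 1.212) = 0.3274

L/L_☉ ≈ 0.327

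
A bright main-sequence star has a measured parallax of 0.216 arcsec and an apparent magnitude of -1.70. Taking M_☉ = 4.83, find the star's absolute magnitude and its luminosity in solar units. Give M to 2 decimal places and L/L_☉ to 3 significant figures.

M ≈ -0.03; L/L_☉ ≈ 87.7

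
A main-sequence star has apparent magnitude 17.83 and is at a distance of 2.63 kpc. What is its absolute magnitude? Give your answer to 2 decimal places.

d = 2.63 kpc = 2630 pc
5 log₁₀(d/10 pc) = 5 log₁₀(2630) − 5 = 12.100
M = m − 5 log₁₀(d/10) = 17.83 − 12.100 = 5.730

M ≈ 5.73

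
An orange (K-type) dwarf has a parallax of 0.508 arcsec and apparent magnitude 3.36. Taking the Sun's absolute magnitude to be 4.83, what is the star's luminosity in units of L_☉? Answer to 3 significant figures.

d = 1/p = 1/0.508″ = 1.969 pc
M = m − 5 log₁₀ d + 5 = 3.36 − 5·0.2941 + 5 = 6.889
M − M_☉ = 6.889 − 4.83 = 2.059
L/L_☉ = 10^(−0.4 × 2.059) = 0.1501

L/L_☉ ≈ 0.150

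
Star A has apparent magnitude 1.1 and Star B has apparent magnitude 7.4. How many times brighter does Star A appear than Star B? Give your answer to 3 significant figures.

331

Δm = 1.1 − (7.4) = -6.3
Flux ratio = 10^(−0.4 Δm) = 10^(−0.4 × -6.3) = 10^2.520 = 331.1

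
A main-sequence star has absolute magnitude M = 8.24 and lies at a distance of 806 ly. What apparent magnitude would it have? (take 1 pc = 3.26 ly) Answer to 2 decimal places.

m ≈ 15.21

d = 806 ly / 3.26 = 247.2 pc
m = M + 5 log₁₀ d − 5 = 8.24 + 5·2.3931 − 5 = 15.206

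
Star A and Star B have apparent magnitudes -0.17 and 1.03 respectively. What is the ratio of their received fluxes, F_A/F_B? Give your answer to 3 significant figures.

Δm = -0.17 − (1.03) = -1.20
Flux ratio = 10^(−0.4 Δm) = 10^(−0.4 × -1.20) = 10^0.480 = 3.020

F_A/F_B ≈ 3.02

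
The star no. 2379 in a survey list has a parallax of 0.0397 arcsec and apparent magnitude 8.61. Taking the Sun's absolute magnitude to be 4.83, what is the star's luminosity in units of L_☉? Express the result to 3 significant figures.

d = 1/p = 1/0.0397″ = 25.19 pc
M = m − 5 log₁₀ d + 5 = 8.61 − 5·1.4012 + 5 = 6.604
M − M_☉ = 6.604 − 4.83 = 1.774
L/L_☉ = 10^(−0.4 × 1.774) = 0.1952

L/L_☉ ≈ 0.195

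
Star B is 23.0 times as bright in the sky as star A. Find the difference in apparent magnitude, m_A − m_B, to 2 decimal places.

Pogson: Δm = −2.5 log₁₀(ratio) = −2.5 log₁₀(23.0) = −2.5 × 1.3617 = -3.404
Star B is brighter so has the smaller magnitude: m_A − m_B is positive.

m_A − m_B ≈ 3.40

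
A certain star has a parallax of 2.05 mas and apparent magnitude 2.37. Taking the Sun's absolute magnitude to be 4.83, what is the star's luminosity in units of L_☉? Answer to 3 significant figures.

L/L_☉ ≈ 22900

d = 1/p = 1000/2.05 mas = 487.8 pc
M = m − 5 log₁₀ d + 5 = 2.37 − 5·2.6882 + 5 = -6.071
M − M_☉ = -6.071 − 4.83 = -10.901
L/L_☉ = 10^(−0.4 × -10.901) = 22930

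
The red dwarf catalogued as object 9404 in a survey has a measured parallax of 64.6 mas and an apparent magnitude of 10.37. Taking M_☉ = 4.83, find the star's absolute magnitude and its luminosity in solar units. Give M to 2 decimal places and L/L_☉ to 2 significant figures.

d = 1/p = 1000/64.6 mas = 15.48 pc
M = m − 5 log₁₀ d + 5 = 10.37 − 5·1.1898 + 5 = 9.421
M − M_☉ = 9.421 − 4.83 = 4.591
L/L_☉ = 10^(−0.4 × 4.591) = 0.01457

M ≈ 9.42; L/L_☉ ≈ 0.015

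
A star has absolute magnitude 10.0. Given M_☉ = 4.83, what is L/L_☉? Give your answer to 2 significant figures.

L/L_☉ ≈ 8.6×10^-3

M − M_☉ = 10.0 − 4.83 = 5.170
L/L_☉ = 10^(−0.4 (M − M_☉)) = 10^-2.068 = 8.551×10^-3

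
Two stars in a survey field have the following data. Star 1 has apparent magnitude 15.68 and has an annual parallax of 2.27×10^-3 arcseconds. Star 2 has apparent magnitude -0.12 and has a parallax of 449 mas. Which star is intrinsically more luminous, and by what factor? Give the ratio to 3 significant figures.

Star 1: d = 1/p = 1/2.27×10^-3″ = 440.5 pc
Star 1: M = m − 5 log₁₀ d + 5 = 15.68 − 5·2.6440 + 5 = 7.460
Star 2: p = 449 mas = 0.449″ → d = 1/p = 2.227 pc
Star 2: M = m − 5 log₁₀ d + 5 = -0.12 − 5·0.3478 + 5 = 3.141
ΔM = M_1 − M_2 = 7.460 − (3.141) = 4.319; smaller M is more luminous → Star 2.
L ratio = 10^(0.4 |ΔM|) = 10^1.728 = 53.40

Star 2 is more luminous, by a factor of 53.4.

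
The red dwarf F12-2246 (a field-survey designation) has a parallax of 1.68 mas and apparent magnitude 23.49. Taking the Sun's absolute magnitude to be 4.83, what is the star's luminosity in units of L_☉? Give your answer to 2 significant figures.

d = 1/p = 1000/1.68 mas = 595.2 pc
M = m − 5 log₁₀ d + 5 = 23.49 − 5·2.7747 + 5 = 14.617
M − M_☉ = 14.617 − 4.83 = 9.787
L/L_☉ = 10^(−0.4 × 9.787) = 1.217×10^-4

L/L_☉ ≈ 1.2×10^-4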